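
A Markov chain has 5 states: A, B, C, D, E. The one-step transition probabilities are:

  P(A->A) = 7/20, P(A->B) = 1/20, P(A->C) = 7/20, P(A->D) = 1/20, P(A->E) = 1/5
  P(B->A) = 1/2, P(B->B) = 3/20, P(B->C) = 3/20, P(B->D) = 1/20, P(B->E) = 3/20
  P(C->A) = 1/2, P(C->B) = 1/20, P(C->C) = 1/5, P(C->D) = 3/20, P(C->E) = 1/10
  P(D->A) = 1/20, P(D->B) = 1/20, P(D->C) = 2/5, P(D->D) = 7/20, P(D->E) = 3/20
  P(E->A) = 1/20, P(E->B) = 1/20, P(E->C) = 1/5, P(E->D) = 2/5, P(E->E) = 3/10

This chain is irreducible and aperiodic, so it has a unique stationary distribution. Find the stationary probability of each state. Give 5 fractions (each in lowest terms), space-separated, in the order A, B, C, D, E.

Answer: 3359/11690 1/18 4213/15030 2337/11690 1861/10521

Derivation:
The stationary distribution satisfies pi = pi * P, i.e.:
  pi_A = 7/20*pi_A + 1/2*pi_B + 1/2*pi_C + 1/20*pi_D + 1/20*pi_E
  pi_B = 1/20*pi_A + 3/20*pi_B + 1/20*pi_C + 1/20*pi_D + 1/20*pi_E
  pi_C = 7/20*pi_A + 3/20*pi_B + 1/5*pi_C + 2/5*pi_D + 1/5*pi_E
  pi_D = 1/20*pi_A + 1/20*pi_B + 3/20*pi_C + 7/20*pi_D + 2/5*pi_E
  pi_E = 1/5*pi_A + 3/20*pi_B + 1/10*pi_C + 3/20*pi_D + 3/10*pi_E
with normalization: pi_A + pi_B + pi_C + pi_D + pi_E = 1.

Using the first 4 balance equations plus normalization, the linear system A*pi = b is:
  [-13/20, 1/2, 1/2, 1/20, 1/20] . pi = 0
  [1/20, -17/20, 1/20, 1/20, 1/20] . pi = 0
  [7/20, 3/20, -4/5, 2/5, 1/5] . pi = 0
  [1/20, 1/20, 3/20, -13/20, 2/5] . pi = 0
  [1, 1, 1, 1, 1] . pi = 1

Solving yields:
  pi_A = 3359/11690
  pi_B = 1/18
  pi_C = 4213/15030
  pi_D = 2337/11690
  pi_E = 1861/10521

Verification (pi * P):
  3359/11690*7/20 + 1/18*1/2 + 4213/15030*1/2 + 2337/11690*1/20 + 1861/10521*1/20 = 3359/11690 = pi_A  (ok)
  3359/11690*1/20 + 1/18*3/20 + 4213/15030*1/20 + 2337/11690*1/20 + 1861/10521*1/20 = 1/18 = pi_B  (ok)
  3359/11690*7/20 + 1/18*3/20 + 4213/15030*1/5 + 2337/11690*2/5 + 1861/10521*1/5 = 4213/15030 = pi_C  (ok)
  3359/11690*1/20 + 1/18*1/20 + 4213/15030*3/20 + 2337/11690*7/20 + 1861/10521*2/5 = 2337/11690 = pi_D  (ok)
  3359/11690*1/5 + 1/18*3/20 + 4213/15030*1/10 + 2337/11690*3/20 + 1861/10521*3/10 = 1861/10521 = pi_E  (ok)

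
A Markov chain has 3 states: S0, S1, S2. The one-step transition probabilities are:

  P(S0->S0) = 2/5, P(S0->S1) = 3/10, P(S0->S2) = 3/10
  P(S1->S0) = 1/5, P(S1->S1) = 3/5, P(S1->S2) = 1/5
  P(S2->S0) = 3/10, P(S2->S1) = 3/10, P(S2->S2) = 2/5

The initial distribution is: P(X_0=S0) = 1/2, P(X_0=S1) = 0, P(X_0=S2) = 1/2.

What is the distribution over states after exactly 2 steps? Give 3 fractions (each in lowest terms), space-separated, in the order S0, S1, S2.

Answer: 61/200 39/100 61/200

Derivation:
Propagating the distribution step by step (d_{t+1} = d_t * P):
d_0 = (S0=1/2, S1=0, S2=1/2)
  d_1[S0] = 1/2*2/5 + 0*1/5 + 1/2*3/10 = 7/20
  d_1[S1] = 1/2*3/10 + 0*3/5 + 1/2*3/10 = 3/10
  d_1[S2] = 1/2*3/10 + 0*1/5 + 1/2*2/5 = 7/20
d_1 = (S0=7/20, S1=3/10, S2=7/20)
  d_2[S0] = 7/20*2/5 + 3/10*1/5 + 7/20*3/10 = 61/200
  d_2[S1] = 7/20*3/10 + 3/10*3/5 + 7/20*3/10 = 39/100
  d_2[S2] = 7/20*3/10 + 3/10*1/5 + 7/20*2/5 = 61/200
d_2 = (S0=61/200, S1=39/100, S2=61/200)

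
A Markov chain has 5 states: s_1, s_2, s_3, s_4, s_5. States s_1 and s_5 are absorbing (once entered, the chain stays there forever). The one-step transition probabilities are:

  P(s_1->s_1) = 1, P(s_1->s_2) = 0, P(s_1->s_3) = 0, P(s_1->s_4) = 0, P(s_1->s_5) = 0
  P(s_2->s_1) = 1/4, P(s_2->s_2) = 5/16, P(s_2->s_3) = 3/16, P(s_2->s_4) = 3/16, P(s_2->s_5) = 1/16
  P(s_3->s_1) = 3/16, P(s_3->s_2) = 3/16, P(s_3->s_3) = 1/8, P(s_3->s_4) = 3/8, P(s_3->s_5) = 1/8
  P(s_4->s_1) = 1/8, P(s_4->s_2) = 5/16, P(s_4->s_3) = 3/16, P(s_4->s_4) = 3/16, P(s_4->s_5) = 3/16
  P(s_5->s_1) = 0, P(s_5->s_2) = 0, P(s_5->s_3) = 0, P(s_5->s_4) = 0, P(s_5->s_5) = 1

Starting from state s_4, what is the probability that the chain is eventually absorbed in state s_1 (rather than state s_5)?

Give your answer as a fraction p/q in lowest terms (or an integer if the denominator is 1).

Let a_i = P(absorbed in s_1 | start in state i).
Boundary conditions: a_s_1 = 1, a_s_5 = 0.
For each transient state i, a_i = sum_j P(i->j) * a_j:
  a_s_2 = 1/4*a_s_1 + 5/16*a_s_2 + 3/16*a_s_3 + 3/16*a_s_4 + 1/16*a_s_5
  a_s_3 = 3/16*a_s_1 + 3/16*a_s_2 + 1/8*a_s_3 + 3/8*a_s_4 + 1/8*a_s_5
  a_s_4 = 1/8*a_s_1 + 5/16*a_s_2 + 3/16*a_s_3 + 3/16*a_s_4 + 3/16*a_s_5

Substituting a_s_1 = 1 and a_s_5 = 0, rearrange to (I - Q) a = r where r[i] = P(i -> s_1):
  [11/16, -3/16, -3/16] . (a_s_2, a_s_3, a_s_4) = 1/4
  [-3/16, 7/8, -3/8] . (a_s_2, a_s_3, a_s_4) = 3/16
  [-5/16, -3/16, 13/16] . (a_s_2, a_s_3, a_s_4) = 1/8

Solving yields:
  a_s_2 = 23/34
  a_s_3 = 81/136
  a_s_4 = 75/136

Starting state is s_4, so the absorption probability is a_s_4 = 75/136.

Answer: 75/136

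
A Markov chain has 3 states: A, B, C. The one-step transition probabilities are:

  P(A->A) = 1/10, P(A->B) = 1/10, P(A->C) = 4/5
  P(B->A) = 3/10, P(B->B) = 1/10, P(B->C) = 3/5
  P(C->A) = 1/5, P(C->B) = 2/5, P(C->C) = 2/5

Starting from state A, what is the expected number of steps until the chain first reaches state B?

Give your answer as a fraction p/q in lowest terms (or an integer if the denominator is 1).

Answer: 70/19

Derivation:
Let h_i = expected steps to first reach B from state i.
Boundary: h_B = 0.
First-step equations for the other states:
  h_A = 1 + 1/10*h_A + 1/10*h_B + 4/5*h_C
  h_C = 1 + 1/5*h_A + 2/5*h_B + 2/5*h_C

Substituting h_B = 0 and rearranging gives the linear system (I - Q) h = 1:
  [9/10, -4/5] . (h_A, h_C) = 1
  [-1/5, 3/5] . (h_A, h_C) = 1

Solving yields:
  h_A = 70/19
  h_C = 55/19

Starting state is A, so the expected hitting time is h_A = 70/19.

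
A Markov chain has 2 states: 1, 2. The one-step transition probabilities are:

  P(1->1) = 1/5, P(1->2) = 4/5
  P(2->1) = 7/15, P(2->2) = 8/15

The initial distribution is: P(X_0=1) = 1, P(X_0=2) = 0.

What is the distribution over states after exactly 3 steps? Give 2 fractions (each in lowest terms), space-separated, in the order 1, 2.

Answer: 401/1125 724/1125

Derivation:
Propagating the distribution step by step (d_{t+1} = d_t * P):
d_0 = (1=1, 2=0)
  d_1[1] = 1*1/5 + 0*7/15 = 1/5
  d_1[2] = 1*4/5 + 0*8/15 = 4/5
d_1 = (1=1/5, 2=4/5)
  d_2[1] = 1/5*1/5 + 4/5*7/15 = 31/75
  d_2[2] = 1/5*4/5 + 4/5*8/15 = 44/75
d_2 = (1=31/75, 2=44/75)
  d_3[1] = 31/75*1/5 + 44/75*7/15 = 401/1125
  d_3[2] = 31/75*4/5 + 44/75*8/15 = 724/1125
d_3 = (1=401/1125, 2=724/1125)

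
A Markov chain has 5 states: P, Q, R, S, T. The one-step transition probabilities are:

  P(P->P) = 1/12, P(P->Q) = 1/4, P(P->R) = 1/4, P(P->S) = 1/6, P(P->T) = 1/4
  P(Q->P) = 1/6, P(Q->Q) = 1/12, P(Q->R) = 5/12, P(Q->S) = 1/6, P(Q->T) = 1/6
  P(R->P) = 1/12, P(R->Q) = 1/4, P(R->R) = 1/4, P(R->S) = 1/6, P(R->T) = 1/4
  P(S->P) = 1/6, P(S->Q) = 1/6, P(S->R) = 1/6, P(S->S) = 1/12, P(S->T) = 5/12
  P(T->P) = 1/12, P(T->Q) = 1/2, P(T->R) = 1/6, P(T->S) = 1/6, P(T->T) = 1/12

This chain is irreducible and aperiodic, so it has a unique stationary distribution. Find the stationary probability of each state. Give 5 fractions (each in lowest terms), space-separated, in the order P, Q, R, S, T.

Answer: 908/7761 647/2587 2023/7761 2/13 565/2587

Derivation:
The stationary distribution satisfies pi = pi * P, i.e.:
  pi_P = 1/12*pi_P + 1/6*pi_Q + 1/12*pi_R + 1/6*pi_S + 1/12*pi_T
  pi_Q = 1/4*pi_P + 1/12*pi_Q + 1/4*pi_R + 1/6*pi_S + 1/2*pi_T
  pi_R = 1/4*pi_P + 5/12*pi_Q + 1/4*pi_R + 1/6*pi_S + 1/6*pi_T
  pi_S = 1/6*pi_P + 1/6*pi_Q + 1/6*pi_R + 1/12*pi_S + 1/6*pi_T
  pi_T = 1/4*pi_P + 1/6*pi_Q + 1/4*pi_R + 5/12*pi_S + 1/12*pi_T
with normalization: pi_P + pi_Q + pi_R + pi_S + pi_T = 1.

Using the first 4 balance equations plus normalization, the linear system A*pi = b is:
  [-11/12, 1/6, 1/12, 1/6, 1/12] . pi = 0
  [1/4, -11/12, 1/4, 1/6, 1/2] . pi = 0
  [1/4, 5/12, -3/4, 1/6, 1/6] . pi = 0
  [1/6, 1/6, 1/6, -11/12, 1/6] . pi = 0
  [1, 1, 1, 1, 1] . pi = 1

Solving yields:
  pi_P = 908/7761
  pi_Q = 647/2587
  pi_R = 2023/7761
  pi_S = 2/13
  pi_T = 565/2587

Verification (pi * P):
  908/7761*1/12 + 647/2587*1/6 + 2023/7761*1/12 + 2/13*1/6 + 565/2587*1/12 = 908/7761 = pi_P  (ok)
  908/7761*1/4 + 647/2587*1/12 + 2023/7761*1/4 + 2/13*1/6 + 565/2587*1/2 = 647/2587 = pi_Q  (ok)
  908/7761*1/4 + 647/2587*5/12 + 2023/7761*1/4 + 2/13*1/6 + 565/2587*1/6 = 2023/7761 = pi_R  (ok)
  908/7761*1/6 + 647/2587*1/6 + 2023/7761*1/6 + 2/13*1/12 + 565/2587*1/6 = 2/13 = pi_S  (ok)
  908/7761*1/4 + 647/2587*1/6 + 2023/7761*1/4 + 2/13*5/12 + 565/2587*1/12 = 565/2587 = pi_T  (ok)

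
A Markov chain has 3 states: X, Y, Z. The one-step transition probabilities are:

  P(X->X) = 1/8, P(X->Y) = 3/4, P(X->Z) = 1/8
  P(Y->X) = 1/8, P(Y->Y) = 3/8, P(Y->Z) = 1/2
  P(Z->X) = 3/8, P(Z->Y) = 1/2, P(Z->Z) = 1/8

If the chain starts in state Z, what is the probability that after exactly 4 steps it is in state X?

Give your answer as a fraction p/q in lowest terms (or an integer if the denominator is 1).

Answer: 211/1024

Derivation:
Computing P^4 by repeated multiplication:
P^1 =
  X: [1/8, 3/4, 1/8]
  Y: [1/8, 3/8, 1/2]
  Z: [3/8, 1/2, 1/8]
P^2 =
  X: [5/32, 7/16, 13/32]
  Y: [1/4, 31/64, 17/64]
  Z: [5/32, 17/32, 5/16]
P^3 =
  X: [29/128, 31/64, 37/128]
  Y: [49/256, 257/512, 157/512]
  Z: [13/64, 121/256, 83/256]
P^4 =
  X: [101/512, 127/256, 157/512]
  Y: [413/2048, 1987/4096, 1283/4096]
  Z: [211/1024, 1007/2048, 619/2048]

(P^4)[Z -> X] = 211/1024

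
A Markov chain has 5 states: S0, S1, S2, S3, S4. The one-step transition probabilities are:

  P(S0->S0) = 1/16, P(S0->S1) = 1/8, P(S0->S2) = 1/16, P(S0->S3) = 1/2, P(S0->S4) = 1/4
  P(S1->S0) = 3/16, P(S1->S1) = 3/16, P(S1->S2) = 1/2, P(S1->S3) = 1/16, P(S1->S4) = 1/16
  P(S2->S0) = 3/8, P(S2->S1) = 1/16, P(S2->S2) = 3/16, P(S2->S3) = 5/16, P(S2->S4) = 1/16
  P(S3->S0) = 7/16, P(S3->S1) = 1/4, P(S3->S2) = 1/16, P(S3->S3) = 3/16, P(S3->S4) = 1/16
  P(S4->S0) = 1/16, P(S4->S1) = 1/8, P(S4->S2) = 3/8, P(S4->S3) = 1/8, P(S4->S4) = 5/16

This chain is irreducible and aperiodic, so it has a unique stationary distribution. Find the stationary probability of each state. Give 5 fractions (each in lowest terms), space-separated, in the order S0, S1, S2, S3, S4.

Answer: 17219/71223 3671/23741 14251/71223 18500/71223 10240/71223

Derivation:
The stationary distribution satisfies pi = pi * P, i.e.:
  pi_S0 = 1/16*pi_S0 + 3/16*pi_S1 + 3/8*pi_S2 + 7/16*pi_S3 + 1/16*pi_S4
  pi_S1 = 1/8*pi_S0 + 3/16*pi_S1 + 1/16*pi_S2 + 1/4*pi_S3 + 1/8*pi_S4
  pi_S2 = 1/16*pi_S0 + 1/2*pi_S1 + 3/16*pi_S2 + 1/16*pi_S3 + 3/8*pi_S4
  pi_S3 = 1/2*pi_S0 + 1/16*pi_S1 + 5/16*pi_S2 + 3/16*pi_S3 + 1/8*pi_S4
  pi_S4 = 1/4*pi_S0 + 1/16*pi_S1 + 1/16*pi_S2 + 1/16*pi_S3 + 5/16*pi_S4
with normalization: pi_S0 + pi_S1 + pi_S2 + pi_S3 + pi_S4 = 1.

Using the first 4 balance equations plus normalization, the linear system A*pi = b is:
  [-15/16, 3/16, 3/8, 7/16, 1/16] . pi = 0
  [1/8, -13/16, 1/16, 1/4, 1/8] . pi = 0
  [1/16, 1/2, -13/16, 1/16, 3/8] . pi = 0
  [1/2, 1/16, 5/16, -13/16, 1/8] . pi = 0
  [1, 1, 1, 1, 1] . pi = 1

Solving yields:
  pi_S0 = 17219/71223
  pi_S1 = 3671/23741
  pi_S2 = 14251/71223
  pi_S3 = 18500/71223
  pi_S4 = 10240/71223

Verification (pi * P):
  17219/71223*1/16 + 3671/23741*3/16 + 14251/71223*3/8 + 18500/71223*7/16 + 10240/71223*1/16 = 17219/71223 = pi_S0  (ok)
  17219/71223*1/8 + 3671/23741*3/16 + 14251/71223*1/16 + 18500/71223*1/4 + 10240/71223*1/8 = 3671/23741 = pi_S1  (ok)
  17219/71223*1/16 + 3671/23741*1/2 + 14251/71223*3/16 + 18500/71223*1/16 + 10240/71223*3/8 = 14251/71223 = pi_S2  (ok)
  17219/71223*1/2 + 3671/23741*1/16 + 14251/71223*5/16 + 18500/71223*3/16 + 10240/71223*1/8 = 18500/71223 = pi_S3  (ok)
  17219/71223*1/4 + 3671/23741*1/16 + 14251/71223*1/16 + 18500/71223*1/16 + 10240/71223*5/16 = 10240/71223 = pi_S4  (ok)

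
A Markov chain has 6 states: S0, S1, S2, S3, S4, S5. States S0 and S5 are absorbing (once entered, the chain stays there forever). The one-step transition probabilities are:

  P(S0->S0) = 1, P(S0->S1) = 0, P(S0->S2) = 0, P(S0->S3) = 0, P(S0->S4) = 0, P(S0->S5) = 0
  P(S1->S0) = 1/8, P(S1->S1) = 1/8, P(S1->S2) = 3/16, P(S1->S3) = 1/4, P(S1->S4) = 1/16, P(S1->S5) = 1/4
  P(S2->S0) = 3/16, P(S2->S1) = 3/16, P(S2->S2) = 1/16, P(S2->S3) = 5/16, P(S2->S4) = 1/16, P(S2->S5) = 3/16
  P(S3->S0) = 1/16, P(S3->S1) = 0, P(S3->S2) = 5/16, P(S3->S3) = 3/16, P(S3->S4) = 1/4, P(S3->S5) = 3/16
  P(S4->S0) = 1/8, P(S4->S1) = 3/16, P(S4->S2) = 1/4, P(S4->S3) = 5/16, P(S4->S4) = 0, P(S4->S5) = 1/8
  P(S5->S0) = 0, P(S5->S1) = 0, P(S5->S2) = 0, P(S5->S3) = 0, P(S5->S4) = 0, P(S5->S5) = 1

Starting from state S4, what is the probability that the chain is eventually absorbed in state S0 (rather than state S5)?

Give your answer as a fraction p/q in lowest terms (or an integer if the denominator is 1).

Let a_i = P(absorbed in S0 | start in state i).
Boundary conditions: a_S0 = 1, a_S5 = 0.
For each transient state i, a_i = sum_j P(i->j) * a_j:
  a_S1 = 1/8*a_S0 + 1/8*a_S1 + 3/16*a_S2 + 1/4*a_S3 + 1/16*a_S4 + 1/4*a_S5
  a_S2 = 3/16*a_S0 + 3/16*a_S1 + 1/16*a_S2 + 5/16*a_S3 + 1/16*a_S4 + 3/16*a_S5
  a_S3 = 1/16*a_S0 + 0*a_S1 + 5/16*a_S2 + 3/16*a_S3 + 1/4*a_S4 + 3/16*a_S5
  a_S4 = 1/8*a_S0 + 3/16*a_S1 + 1/4*a_S2 + 5/16*a_S3 + 0*a_S4 + 1/8*a_S5

Substituting a_S0 = 1 and a_S5 = 0, rearrange to (I - Q) a = r where r[i] = P(i -> S0):
  [7/8, -3/16, -1/4, -1/16] . (a_S1, a_S2, a_S3, a_S4) = 1/8
  [-3/16, 15/16, -5/16, -1/16] . (a_S1, a_S2, a_S3, a_S4) = 3/16
  [0, -5/16, 13/16, -1/4] . (a_S1, a_S2, a_S3, a_S4) = 1/16
  [-3/16, -1/4, -5/16, 1] . (a_S1, a_S2, a_S3, a_S4) = 1/8

Solving yields:
  a_S1 = 9953/27020
  a_S2 = 11453/27020
  a_S3 = 1419/3860
  a_S4 = 11211/27020

Starting state is S4, so the absorption probability is a_S4 = 11211/27020.

Answer: 11211/27020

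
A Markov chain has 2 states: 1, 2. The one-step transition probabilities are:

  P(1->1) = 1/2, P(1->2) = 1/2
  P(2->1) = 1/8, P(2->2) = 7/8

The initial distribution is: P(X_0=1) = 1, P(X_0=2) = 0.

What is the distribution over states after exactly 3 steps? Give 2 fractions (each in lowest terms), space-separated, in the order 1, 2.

Propagating the distribution step by step (d_{t+1} = d_t * P):
d_0 = (1=1, 2=0)
  d_1[1] = 1*1/2 + 0*1/8 = 1/2
  d_1[2] = 1*1/2 + 0*7/8 = 1/2
d_1 = (1=1/2, 2=1/2)
  d_2[1] = 1/2*1/2 + 1/2*1/8 = 5/16
  d_2[2] = 1/2*1/2 + 1/2*7/8 = 11/16
d_2 = (1=5/16, 2=11/16)
  d_3[1] = 5/16*1/2 + 11/16*1/8 = 31/128
  d_3[2] = 5/16*1/2 + 11/16*7/8 = 97/128
d_3 = (1=31/128, 2=97/128)

Answer: 31/128 97/128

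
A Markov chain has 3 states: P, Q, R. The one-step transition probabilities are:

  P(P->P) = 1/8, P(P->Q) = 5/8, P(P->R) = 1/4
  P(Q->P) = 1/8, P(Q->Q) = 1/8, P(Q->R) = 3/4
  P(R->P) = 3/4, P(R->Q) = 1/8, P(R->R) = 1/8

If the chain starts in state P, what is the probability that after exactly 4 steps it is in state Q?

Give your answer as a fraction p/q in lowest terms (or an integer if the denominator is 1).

Answer: 181/512

Derivation:
Computing P^4 by repeated multiplication:
P^1 =
  P: [1/8, 5/8, 1/4]
  Q: [1/8, 1/8, 3/4]
  R: [3/4, 1/8, 1/8]
P^2 =
  P: [9/32, 3/16, 17/32]
  Q: [19/32, 3/16, 7/32]
  R: [13/64, 1/2, 19/64]
P^3 =
  P: [117/256, 17/64, 71/256]
  Q: [67/256, 27/64, 81/256]
  R: [159/512, 29/128, 237/512]
P^4 =
  P: [611/2048, 181/512, 713/2048]
  Q: [661/2048, 131/512, 863/2048]
  R: [1697/4096, 287/1024, 1251/4096]

(P^4)[P -> Q] = 181/512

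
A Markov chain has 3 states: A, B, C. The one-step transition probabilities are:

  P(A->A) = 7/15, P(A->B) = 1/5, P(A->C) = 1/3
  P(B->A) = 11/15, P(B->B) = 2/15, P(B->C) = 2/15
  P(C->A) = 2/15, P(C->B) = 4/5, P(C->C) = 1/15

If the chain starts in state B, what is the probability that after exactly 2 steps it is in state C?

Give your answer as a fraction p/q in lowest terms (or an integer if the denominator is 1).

Answer: 61/225

Derivation:
Computing P^2 by repeated multiplication:
P^1 =
  A: [7/15, 1/5, 1/3]
  B: [11/15, 2/15, 2/15]
  C: [2/15, 4/5, 1/15]
P^2 =
  A: [92/225, 29/75, 46/225]
  B: [103/225, 61/225, 61/225]
  C: [148/225, 14/75, 7/45]

(P^2)[B -> C] = 61/225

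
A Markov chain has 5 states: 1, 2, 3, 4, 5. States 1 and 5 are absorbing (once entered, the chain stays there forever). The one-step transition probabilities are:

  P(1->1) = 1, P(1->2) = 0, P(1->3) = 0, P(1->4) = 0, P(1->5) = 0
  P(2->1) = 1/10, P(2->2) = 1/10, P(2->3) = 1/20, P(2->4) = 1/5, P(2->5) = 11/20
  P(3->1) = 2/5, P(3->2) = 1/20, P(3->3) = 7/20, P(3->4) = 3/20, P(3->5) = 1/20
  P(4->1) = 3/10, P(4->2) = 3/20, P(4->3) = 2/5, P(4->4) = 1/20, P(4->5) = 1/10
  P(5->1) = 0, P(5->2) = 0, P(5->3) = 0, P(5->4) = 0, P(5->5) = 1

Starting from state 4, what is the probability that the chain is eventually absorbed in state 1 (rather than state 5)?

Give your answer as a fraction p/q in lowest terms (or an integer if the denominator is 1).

Let a_i = P(absorbed in 1 | start in state i).
Boundary conditions: a_1 = 1, a_5 = 0.
For each transient state i, a_i = sum_j P(i->j) * a_j:
  a_2 = 1/10*a_1 + 1/10*a_2 + 1/20*a_3 + 1/5*a_4 + 11/20*a_5
  a_3 = 2/5*a_1 + 1/20*a_2 + 7/20*a_3 + 3/20*a_4 + 1/20*a_5
  a_4 = 3/10*a_1 + 3/20*a_2 + 2/5*a_3 + 1/20*a_4 + 1/10*a_5

Substituting a_1 = 1 and a_5 = 0, rearrange to (I - Q) a = r where r[i] = P(i -> 1):
  [9/10, -1/20, -1/5] . (a_2, a_3, a_4) = 1/10
  [-1/20, 13/20, -3/20] . (a_2, a_3, a_4) = 2/5
  [-3/20, -2/5, 19/20] . (a_2, a_3, a_4) = 3/10

Solving yields:
  a_2 = 592/1899
  a_3 = 1522/1899
  a_4 = 1334/1899

Starting state is 4, so the absorption probability is a_4 = 1334/1899.

Answer: 1334/1899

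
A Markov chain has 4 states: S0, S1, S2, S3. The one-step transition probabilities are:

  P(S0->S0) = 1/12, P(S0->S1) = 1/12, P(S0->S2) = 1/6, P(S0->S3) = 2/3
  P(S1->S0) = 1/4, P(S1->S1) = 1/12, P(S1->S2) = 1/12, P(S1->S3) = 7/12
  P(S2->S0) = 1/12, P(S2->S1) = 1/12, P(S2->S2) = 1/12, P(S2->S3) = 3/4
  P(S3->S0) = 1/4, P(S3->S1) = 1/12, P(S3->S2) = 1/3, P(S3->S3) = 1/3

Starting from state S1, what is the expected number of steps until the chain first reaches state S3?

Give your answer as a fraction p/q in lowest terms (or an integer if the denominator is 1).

Answer: 60/37

Derivation:
Let h_i = expected steps to first reach S3 from state i.
Boundary: h_S3 = 0.
First-step equations for the other states:
  h_S0 = 1 + 1/12*h_S0 + 1/12*h_S1 + 1/6*h_S2 + 2/3*h_S3
  h_S1 = 1 + 1/4*h_S0 + 1/12*h_S1 + 1/12*h_S2 + 7/12*h_S3
  h_S2 = 1 + 1/12*h_S0 + 1/12*h_S1 + 1/12*h_S2 + 3/4*h_S3

Substituting h_S3 = 0 and rearranging gives the linear system (I - Q) h = 1:
  [11/12, -1/12, -1/6] . (h_S0, h_S1, h_S2) = 1
  [-1/4, 11/12, -1/12] . (h_S0, h_S1, h_S2) = 1
  [-1/12, -1/12, 11/12] . (h_S0, h_S1, h_S2) = 1

Solving yields:
  h_S0 = 936/629
  h_S1 = 60/37
  h_S2 = 864/629

Starting state is S1, so the expected hitting time is h_S1 = 60/37.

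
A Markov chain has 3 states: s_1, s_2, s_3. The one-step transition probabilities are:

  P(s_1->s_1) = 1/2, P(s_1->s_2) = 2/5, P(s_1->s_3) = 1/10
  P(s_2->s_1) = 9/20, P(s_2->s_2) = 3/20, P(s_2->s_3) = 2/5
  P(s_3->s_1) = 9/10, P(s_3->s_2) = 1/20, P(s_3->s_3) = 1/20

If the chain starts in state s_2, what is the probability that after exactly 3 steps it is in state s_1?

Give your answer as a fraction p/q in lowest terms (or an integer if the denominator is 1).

Answer: 4311/8000

Derivation:
Computing P^3 by repeated multiplication:
P^1 =
  s_1: [1/2, 2/5, 1/10]
  s_2: [9/20, 3/20, 2/5]
  s_3: [9/10, 1/20, 1/20]
P^2 =
  s_1: [13/25, 53/200, 43/200]
  s_2: [261/400, 89/400, 1/8]
  s_3: [207/400, 37/100, 9/80]
P^3 =
  s_1: [2291/4000, 517/2000, 27/160]
  s_2: [4311/8000, 481/1600, 321/2000]
  s_3: [1053/2000, 429/1600, 1643/8000]

(P^3)[s_2 -> s_1] = 4311/8000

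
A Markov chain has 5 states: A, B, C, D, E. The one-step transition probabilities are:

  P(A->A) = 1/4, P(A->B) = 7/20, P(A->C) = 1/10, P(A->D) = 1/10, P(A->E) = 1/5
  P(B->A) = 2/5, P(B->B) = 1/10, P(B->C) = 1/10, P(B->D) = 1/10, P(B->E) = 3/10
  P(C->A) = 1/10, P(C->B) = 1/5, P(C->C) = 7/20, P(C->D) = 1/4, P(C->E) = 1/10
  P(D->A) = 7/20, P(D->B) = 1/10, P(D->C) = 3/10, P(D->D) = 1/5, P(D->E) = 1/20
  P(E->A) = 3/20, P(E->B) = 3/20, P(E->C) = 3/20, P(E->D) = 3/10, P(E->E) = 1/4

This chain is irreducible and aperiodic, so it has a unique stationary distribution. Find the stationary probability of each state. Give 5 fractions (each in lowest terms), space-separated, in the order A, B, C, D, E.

The stationary distribution satisfies pi = pi * P, i.e.:
  pi_A = 1/4*pi_A + 2/5*pi_B + 1/10*pi_C + 7/20*pi_D + 3/20*pi_E
  pi_B = 7/20*pi_A + 1/10*pi_B + 1/5*pi_C + 1/10*pi_D + 3/20*pi_E
  pi_C = 1/10*pi_A + 1/10*pi_B + 7/20*pi_C + 3/10*pi_D + 3/20*pi_E
  pi_D = 1/10*pi_A + 1/10*pi_B + 1/4*pi_C + 1/5*pi_D + 3/10*pi_E
  pi_E = 1/5*pi_A + 3/10*pi_B + 1/10*pi_C + 1/20*pi_D + 1/4*pi_E
with normalization: pi_A + pi_B + pi_C + pi_D + pi_E = 1.

Using the first 4 balance equations plus normalization, the linear system A*pi = b is:
  [-3/4, 2/5, 1/10, 7/20, 3/20] . pi = 0
  [7/20, -9/10, 1/5, 1/10, 3/20] . pi = 0
  [1/10, 1/10, -13/20, 3/10, 3/20] . pi = 0
  [1/10, 1/10, 1/4, -4/5, 3/10] . pi = 0
  [1, 1, 1, 1, 1] . pi = 1

Solving yields:
  pi_A = 32934/131873
  pi_B = 3597/18839
  pi_C = 25638/131873
  pi_D = 3462/18839
  pi_E = 23888/131873

Verification (pi * P):
  32934/131873*1/4 + 3597/18839*2/5 + 25638/131873*1/10 + 3462/18839*7/20 + 23888/131873*3/20 = 32934/131873 = pi_A  (ok)
  32934/131873*7/20 + 3597/18839*1/10 + 25638/131873*1/5 + 3462/18839*1/10 + 23888/131873*3/20 = 3597/18839 = pi_B  (ok)
  32934/131873*1/10 + 3597/18839*1/10 + 25638/131873*7/20 + 3462/18839*3/10 + 23888/131873*3/20 = 25638/131873 = pi_C  (ok)
  32934/131873*1/10 + 3597/18839*1/10 + 25638/131873*1/4 + 3462/18839*1/5 + 23888/131873*3/10 = 3462/18839 = pi_D  (ok)
  32934/131873*1/5 + 3597/18839*3/10 + 25638/131873*1/10 + 3462/18839*1/20 + 23888/131873*1/4 = 23888/131873 = pi_E  (ok)

Answer: 32934/131873 3597/18839 25638/131873 3462/18839 23888/131873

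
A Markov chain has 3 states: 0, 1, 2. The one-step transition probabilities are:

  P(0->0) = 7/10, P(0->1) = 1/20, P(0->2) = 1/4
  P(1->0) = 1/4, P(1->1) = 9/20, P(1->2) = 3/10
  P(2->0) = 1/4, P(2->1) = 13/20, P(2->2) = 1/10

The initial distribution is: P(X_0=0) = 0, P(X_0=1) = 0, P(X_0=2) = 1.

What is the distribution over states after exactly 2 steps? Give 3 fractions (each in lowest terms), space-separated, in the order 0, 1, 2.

Propagating the distribution step by step (d_{t+1} = d_t * P):
d_0 = (0=0, 1=0, 2=1)
  d_1[0] = 0*7/10 + 0*1/4 + 1*1/4 = 1/4
  d_1[1] = 0*1/20 + 0*9/20 + 1*13/20 = 13/20
  d_1[2] = 0*1/4 + 0*3/10 + 1*1/10 = 1/10
d_1 = (0=1/4, 1=13/20, 2=1/10)
  d_2[0] = 1/4*7/10 + 13/20*1/4 + 1/10*1/4 = 29/80
  d_2[1] = 1/4*1/20 + 13/20*9/20 + 1/10*13/20 = 37/100
  d_2[2] = 1/4*1/4 + 13/20*3/10 + 1/10*1/10 = 107/400
d_2 = (0=29/80, 1=37/100, 2=107/400)

Answer: 29/80 37/100 107/400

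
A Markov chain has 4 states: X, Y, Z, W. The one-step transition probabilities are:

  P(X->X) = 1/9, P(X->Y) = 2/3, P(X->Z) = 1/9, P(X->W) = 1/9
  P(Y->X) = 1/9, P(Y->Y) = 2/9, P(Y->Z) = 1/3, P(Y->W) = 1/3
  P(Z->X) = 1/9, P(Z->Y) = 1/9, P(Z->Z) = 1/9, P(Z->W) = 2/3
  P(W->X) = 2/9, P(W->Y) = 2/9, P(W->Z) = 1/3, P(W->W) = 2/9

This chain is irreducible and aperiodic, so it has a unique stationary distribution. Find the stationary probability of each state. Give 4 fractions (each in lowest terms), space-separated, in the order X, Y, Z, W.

The stationary distribution satisfies pi = pi * P, i.e.:
  pi_X = 1/9*pi_X + 1/9*pi_Y + 1/9*pi_Z + 2/9*pi_W
  pi_Y = 2/3*pi_X + 2/9*pi_Y + 1/9*pi_Z + 2/9*pi_W
  pi_Z = 1/9*pi_X + 1/3*pi_Y + 1/9*pi_Z + 1/3*pi_W
  pi_W = 1/9*pi_X + 1/3*pi_Y + 2/3*pi_Z + 2/9*pi_W
with normalization: pi_X + pi_Y + pi_Z + pi_W = 1.

Using the first 3 balance equations plus normalization, the linear system A*pi = b is:
  [-8/9, 1/9, 1/9, 2/9] . pi = 0
  [2/3, -7/9, 1/9, 2/9] . pi = 0
  [1/9, 1/3, -8/9, 1/3] . pi = 0
  [1, 1, 1, 1] . pi = 1

Solving yields:
  pi_X = 76/509
  pi_Y = 133/509
  pi_Z = 125/509
  pi_W = 175/509

Verification (pi * P):
  76/509*1/9 + 133/509*1/9 + 125/509*1/9 + 175/509*2/9 = 76/509 = pi_X  (ok)
  76/509*2/3 + 133/509*2/9 + 125/509*1/9 + 175/509*2/9 = 133/509 = pi_Y  (ok)
  76/509*1/9 + 133/509*1/3 + 125/509*1/9 + 175/509*1/3 = 125/509 = pi_Z  (ok)
  76/509*1/9 + 133/509*1/3 + 125/509*2/3 + 175/509*2/9 = 175/509 = pi_W  (ok)

Answer: 76/509 133/509 125/509 175/509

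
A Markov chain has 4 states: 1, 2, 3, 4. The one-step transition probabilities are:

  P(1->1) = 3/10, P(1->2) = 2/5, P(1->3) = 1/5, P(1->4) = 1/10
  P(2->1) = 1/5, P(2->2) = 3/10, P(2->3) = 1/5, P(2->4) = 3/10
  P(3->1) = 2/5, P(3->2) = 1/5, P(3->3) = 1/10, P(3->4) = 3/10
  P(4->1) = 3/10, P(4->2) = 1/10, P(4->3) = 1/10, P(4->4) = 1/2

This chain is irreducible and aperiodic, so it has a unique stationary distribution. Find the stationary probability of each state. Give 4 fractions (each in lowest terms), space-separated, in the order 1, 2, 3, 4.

The stationary distribution satisfies pi = pi * P, i.e.:
  pi_1 = 3/10*pi_1 + 1/5*pi_2 + 2/5*pi_3 + 3/10*pi_4
  pi_2 = 2/5*pi_1 + 3/10*pi_2 + 1/5*pi_3 + 1/10*pi_4
  pi_3 = 1/5*pi_1 + 1/5*pi_2 + 1/10*pi_3 + 1/10*pi_4
  pi_4 = 1/10*pi_1 + 3/10*pi_2 + 3/10*pi_3 + 1/2*pi_4
with normalization: pi_1 + pi_2 + pi_3 + pi_4 = 1.

Using the first 3 balance equations plus normalization, the linear system A*pi = b is:
  [-7/10, 1/5, 2/5, 3/10] . pi = 0
  [2/5, -7/10, 1/5, 1/10] . pi = 0
  [1/5, 1/5, -9/10, 1/10] . pi = 0
  [1, 1, 1, 1] . pi = 1

Solving yields:
  pi_1 = 47/162
  pi_2 = 41/162
  pi_3 = 25/162
  pi_4 = 49/162

Verification (pi * P):
  47/162*3/10 + 41/162*1/5 + 25/162*2/5 + 49/162*3/10 = 47/162 = pi_1  (ok)
  47/162*2/5 + 41/162*3/10 + 25/162*1/5 + 49/162*1/10 = 41/162 = pi_2  (ok)
  47/162*1/5 + 41/162*1/5 + 25/162*1/10 + 49/162*1/10 = 25/162 = pi_3  (ok)
  47/162*1/10 + 41/162*3/10 + 25/162*3/10 + 49/162*1/2 = 49/162 = pi_4  (ok)

Answer: 47/162 41/162 25/162 49/162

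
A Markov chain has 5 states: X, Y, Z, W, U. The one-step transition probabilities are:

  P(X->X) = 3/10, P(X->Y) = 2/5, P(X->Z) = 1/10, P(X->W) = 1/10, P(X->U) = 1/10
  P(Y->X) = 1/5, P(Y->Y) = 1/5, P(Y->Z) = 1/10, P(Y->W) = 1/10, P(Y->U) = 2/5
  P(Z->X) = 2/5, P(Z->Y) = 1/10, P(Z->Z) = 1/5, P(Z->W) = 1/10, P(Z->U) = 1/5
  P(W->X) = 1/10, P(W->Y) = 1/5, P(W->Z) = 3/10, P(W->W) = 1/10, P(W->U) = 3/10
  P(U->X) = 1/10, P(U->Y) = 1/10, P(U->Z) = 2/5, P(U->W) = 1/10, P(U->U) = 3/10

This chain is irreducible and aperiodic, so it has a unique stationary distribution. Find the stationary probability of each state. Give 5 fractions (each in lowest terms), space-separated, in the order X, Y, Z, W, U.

The stationary distribution satisfies pi = pi * P, i.e.:
  pi_X = 3/10*pi_X + 1/5*pi_Y + 2/5*pi_Z + 1/10*pi_W + 1/10*pi_U
  pi_Y = 2/5*pi_X + 1/5*pi_Y + 1/10*pi_Z + 1/5*pi_W + 1/10*pi_U
  pi_Z = 1/10*pi_X + 1/10*pi_Y + 1/5*pi_Z + 3/10*pi_W + 2/5*pi_U
  pi_W = 1/10*pi_X + 1/10*pi_Y + 1/10*pi_Z + 1/10*pi_W + 1/10*pi_U
  pi_U = 1/10*pi_X + 2/5*pi_Y + 1/5*pi_Z + 3/10*pi_W + 3/10*pi_U
with normalization: pi_X + pi_Y + pi_Z + pi_W + pi_U = 1.

Using the first 4 balance equations plus normalization, the linear system A*pi = b is:
  [-7/10, 1/5, 2/5, 1/10, 1/10] . pi = 0
  [2/5, -4/5, 1/10, 1/5, 1/10] . pi = 0
  [1/10, 1/10, -4/5, 3/10, 2/5] . pi = 0
  [1/10, 1/10, 1/10, -9/10, 1/10] . pi = 0
  [1, 1, 1, 1, 1] . pi = 1

Solving yields:
  pi_X = 361/1560
  pi_Y = 311/1560
  pi_Z = 113/520
  pi_W = 1/10
  pi_U = 131/520

Verification (pi * P):
  361/1560*3/10 + 311/1560*1/5 + 113/520*2/5 + 1/10*1/10 + 131/520*1/10 = 361/1560 = pi_X  (ok)
  361/1560*2/5 + 311/1560*1/5 + 113/520*1/10 + 1/10*1/5 + 131/520*1/10 = 311/1560 = pi_Y  (ok)
  361/1560*1/10 + 311/1560*1/10 + 113/520*1/5 + 1/10*3/10 + 131/520*2/5 = 113/520 = pi_Z  (ok)
  361/1560*1/10 + 311/1560*1/10 + 113/520*1/10 + 1/10*1/10 + 131/520*1/10 = 1/10 = pi_W  (ok)
  361/1560*1/10 + 311/1560*2/5 + 113/520*1/5 + 1/10*3/10 + 131/520*3/10 = 131/520 = pi_U  (ok)

Answer: 361/1560 311/1560 113/520 1/10 131/520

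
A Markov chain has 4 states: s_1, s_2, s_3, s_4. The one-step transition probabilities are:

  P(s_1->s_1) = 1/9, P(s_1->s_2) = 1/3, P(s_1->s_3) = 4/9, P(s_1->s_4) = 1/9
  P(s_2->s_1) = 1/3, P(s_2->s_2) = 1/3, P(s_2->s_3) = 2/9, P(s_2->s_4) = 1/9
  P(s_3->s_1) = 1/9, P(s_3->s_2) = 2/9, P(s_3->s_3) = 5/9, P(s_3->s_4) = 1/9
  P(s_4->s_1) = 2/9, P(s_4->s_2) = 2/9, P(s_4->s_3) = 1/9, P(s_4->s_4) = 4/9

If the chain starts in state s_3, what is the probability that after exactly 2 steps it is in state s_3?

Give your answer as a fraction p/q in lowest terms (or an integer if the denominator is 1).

Computing P^2 by repeated multiplication:
P^1 =
  s_1: [1/9, 1/3, 4/9, 1/9]
  s_2: [1/3, 1/3, 2/9, 1/9]
  s_3: [1/9, 2/9, 5/9, 1/9]
  s_4: [2/9, 2/9, 1/9, 4/9]
P^2 =
  s_1: [16/81, 22/81, 31/81, 4/27]
  s_2: [16/81, 8/27, 29/81, 4/27]
  s_3: [14/81, 7/27, 34/81, 4/27]
  s_4: [17/81, 22/81, 7/27, 7/27]

(P^2)[s_3 -> s_3] = 34/81

Answer: 34/81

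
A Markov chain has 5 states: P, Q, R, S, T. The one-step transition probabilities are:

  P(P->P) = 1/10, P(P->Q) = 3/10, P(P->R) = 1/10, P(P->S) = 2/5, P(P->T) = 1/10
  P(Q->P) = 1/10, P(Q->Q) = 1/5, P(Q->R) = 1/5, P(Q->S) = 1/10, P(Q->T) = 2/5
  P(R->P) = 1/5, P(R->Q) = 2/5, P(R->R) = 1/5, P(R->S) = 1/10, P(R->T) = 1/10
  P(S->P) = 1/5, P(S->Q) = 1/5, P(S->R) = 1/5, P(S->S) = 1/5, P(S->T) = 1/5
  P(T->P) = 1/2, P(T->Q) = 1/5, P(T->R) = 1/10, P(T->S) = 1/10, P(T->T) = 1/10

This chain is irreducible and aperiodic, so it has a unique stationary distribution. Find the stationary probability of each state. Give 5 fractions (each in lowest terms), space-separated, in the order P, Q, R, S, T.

The stationary distribution satisfies pi = pi * P, i.e.:
  pi_P = 1/10*pi_P + 1/10*pi_Q + 1/5*pi_R + 1/5*pi_S + 1/2*pi_T
  pi_Q = 3/10*pi_P + 1/5*pi_Q + 2/5*pi_R + 1/5*pi_S + 1/5*pi_T
  pi_R = 1/10*pi_P + 1/5*pi_Q + 1/5*pi_R + 1/5*pi_S + 1/10*pi_T
  pi_S = 2/5*pi_P + 1/10*pi_Q + 1/10*pi_R + 1/5*pi_S + 1/10*pi_T
  pi_T = 1/10*pi_P + 2/5*pi_Q + 1/10*pi_R + 1/5*pi_S + 1/10*pi_T
with normalization: pi_P + pi_Q + pi_R + pi_S + pi_T = 1.

Using the first 4 balance equations plus normalization, the linear system A*pi = b is:
  [-9/10, 1/10, 1/5, 1/5, 1/2] . pi = 0
  [3/10, -4/5, 2/5, 1/5, 1/5] . pi = 0
  [1/10, 1/5, -4/5, 1/5, 1/10] . pi = 0
  [2/5, 1/10, 1/10, -4/5, 1/10] . pi = 0
  [1, 1, 1, 1, 1] . pi = 1

Solving yields:
  pi_P = 2614/12345
  pi_Q = 3124/12345
  pi_R = 656/4115
  pi_S = 2243/12345
  pi_T = 2396/12345

Verification (pi * P):
  2614/12345*1/10 + 3124/12345*1/10 + 656/4115*1/5 + 2243/12345*1/5 + 2396/12345*1/2 = 2614/12345 = pi_P  (ok)
  2614/12345*3/10 + 3124/12345*1/5 + 656/4115*2/5 + 2243/12345*1/5 + 2396/12345*1/5 = 3124/12345 = pi_Q  (ok)
  2614/12345*1/10 + 3124/12345*1/5 + 656/4115*1/5 + 2243/12345*1/5 + 2396/12345*1/10 = 656/4115 = pi_R  (ok)
  2614/12345*2/5 + 3124/12345*1/10 + 656/4115*1/10 + 2243/12345*1/5 + 2396/12345*1/10 = 2243/12345 = pi_S  (ok)
  2614/12345*1/10 + 3124/12345*2/5 + 656/4115*1/10 + 2243/12345*1/5 + 2396/12345*1/10 = 2396/12345 = pi_T  (ok)

Answer: 2614/12345 3124/12345 656/4115 2243/12345 2396/12345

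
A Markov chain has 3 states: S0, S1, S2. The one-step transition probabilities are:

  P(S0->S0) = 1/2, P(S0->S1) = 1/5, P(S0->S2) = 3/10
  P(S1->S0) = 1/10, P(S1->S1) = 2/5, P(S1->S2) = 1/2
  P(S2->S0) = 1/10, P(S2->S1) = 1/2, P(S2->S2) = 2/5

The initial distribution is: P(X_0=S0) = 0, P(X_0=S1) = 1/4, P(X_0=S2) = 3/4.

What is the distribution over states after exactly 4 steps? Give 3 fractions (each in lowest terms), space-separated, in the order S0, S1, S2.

Propagating the distribution step by step (d_{t+1} = d_t * P):
d_0 = (S0=0, S1=1/4, S2=3/4)
  d_1[S0] = 0*1/2 + 1/4*1/10 + 3/4*1/10 = 1/10
  d_1[S1] = 0*1/5 + 1/4*2/5 + 3/4*1/2 = 19/40
  d_1[S2] = 0*3/10 + 1/4*1/2 + 3/4*2/5 = 17/40
d_1 = (S0=1/10, S1=19/40, S2=17/40)
  d_2[S0] = 1/10*1/2 + 19/40*1/10 + 17/40*1/10 = 7/50
  d_2[S1] = 1/10*1/5 + 19/40*2/5 + 17/40*1/2 = 169/400
  d_2[S2] = 1/10*3/10 + 19/40*1/2 + 17/40*2/5 = 7/16
d_2 = (S0=7/50, S1=169/400, S2=7/16)
  d_3[S0] = 7/50*1/2 + 169/400*1/10 + 7/16*1/10 = 39/250
  d_3[S1] = 7/50*1/5 + 169/400*2/5 + 7/16*1/2 = 1663/4000
  d_3[S2] = 7/50*3/10 + 169/400*1/2 + 7/16*2/5 = 1713/4000
d_3 = (S0=39/250, S1=1663/4000, S2=1713/4000)
  d_4[S0] = 39/250*1/2 + 1663/4000*1/10 + 1713/4000*1/10 = 203/1250
  d_4[S1] = 39/250*1/5 + 1663/4000*2/5 + 1713/4000*1/2 = 3293/8000
  d_4[S2] = 39/250*3/10 + 1663/4000*1/2 + 1713/4000*2/5 = 17039/40000
d_4 = (S0=203/1250, S1=3293/8000, S2=17039/40000)

Answer: 203/1250 3293/8000 17039/40000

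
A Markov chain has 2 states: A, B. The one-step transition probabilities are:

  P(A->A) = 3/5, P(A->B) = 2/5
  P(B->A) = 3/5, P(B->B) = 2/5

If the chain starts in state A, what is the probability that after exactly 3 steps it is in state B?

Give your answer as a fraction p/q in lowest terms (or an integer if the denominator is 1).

Computing P^3 by repeated multiplication:
P^1 =
  A: [3/5, 2/5]
  B: [3/5, 2/5]
P^2 =
  A: [3/5, 2/5]
  B: [3/5, 2/5]
P^3 =
  A: [3/5, 2/5]
  B: [3/5, 2/5]

(P^3)[A -> B] = 2/5

Answer: 2/5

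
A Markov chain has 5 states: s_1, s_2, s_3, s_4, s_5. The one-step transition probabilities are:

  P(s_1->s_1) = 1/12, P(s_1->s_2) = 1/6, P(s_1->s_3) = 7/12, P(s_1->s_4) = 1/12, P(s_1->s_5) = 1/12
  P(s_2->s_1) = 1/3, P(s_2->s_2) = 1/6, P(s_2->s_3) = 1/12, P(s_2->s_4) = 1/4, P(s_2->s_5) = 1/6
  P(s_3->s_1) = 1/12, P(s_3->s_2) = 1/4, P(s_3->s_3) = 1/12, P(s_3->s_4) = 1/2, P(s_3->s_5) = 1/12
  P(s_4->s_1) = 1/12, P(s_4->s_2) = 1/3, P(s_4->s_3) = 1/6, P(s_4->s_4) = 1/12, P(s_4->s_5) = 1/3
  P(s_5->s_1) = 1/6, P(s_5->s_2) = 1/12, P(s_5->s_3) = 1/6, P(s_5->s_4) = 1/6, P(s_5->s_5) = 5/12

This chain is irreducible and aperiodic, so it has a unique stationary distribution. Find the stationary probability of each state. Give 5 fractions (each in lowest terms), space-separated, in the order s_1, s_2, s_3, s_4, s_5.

Answer: 1855/12149 4863/24298 4791/24298 5301/24298 5633/24298

Derivation:
The stationary distribution satisfies pi = pi * P, i.e.:
  pi_s_1 = 1/12*pi_s_1 + 1/3*pi_s_2 + 1/12*pi_s_3 + 1/12*pi_s_4 + 1/6*pi_s_5
  pi_s_2 = 1/6*pi_s_1 + 1/6*pi_s_2 + 1/4*pi_s_3 + 1/3*pi_s_4 + 1/12*pi_s_5
  pi_s_3 = 7/12*pi_s_1 + 1/12*pi_s_2 + 1/12*pi_s_3 + 1/6*pi_s_4 + 1/6*pi_s_5
  pi_s_4 = 1/12*pi_s_1 + 1/4*pi_s_2 + 1/2*pi_s_3 + 1/12*pi_s_4 + 1/6*pi_s_5
  pi_s_5 = 1/12*pi_s_1 + 1/6*pi_s_2 + 1/12*pi_s_3 + 1/3*pi_s_4 + 5/12*pi_s_5
with normalization: pi_s_1 + pi_s_2 + pi_s_3 + pi_s_4 + pi_s_5 = 1.

Using the first 4 balance equations plus normalization, the linear system A*pi = b is:
  [-11/12, 1/3, 1/12, 1/12, 1/6] . pi = 0
  [1/6, -5/6, 1/4, 1/3, 1/12] . pi = 0
  [7/12, 1/12, -11/12, 1/6, 1/6] . pi = 0
  [1/12, 1/4, 1/2, -11/12, 1/6] . pi = 0
  [1, 1, 1, 1, 1] . pi = 1

Solving yields:
  pi_s_1 = 1855/12149
  pi_s_2 = 4863/24298
  pi_s_3 = 4791/24298
  pi_s_4 = 5301/24298
  pi_s_5 = 5633/24298

Verification (pi * P):
  1855/12149*1/12 + 4863/24298*1/3 + 4791/24298*1/12 + 5301/24298*1/12 + 5633/24298*1/6 = 1855/12149 = pi_s_1  (ok)
  1855/12149*1/6 + 4863/24298*1/6 + 4791/24298*1/4 + 5301/24298*1/3 + 5633/24298*1/12 = 4863/24298 = pi_s_2  (ok)
  1855/12149*7/12 + 4863/24298*1/12 + 4791/24298*1/12 + 5301/24298*1/6 + 5633/24298*1/6 = 4791/24298 = pi_s_3  (ok)
  1855/12149*1/12 + 4863/24298*1/4 + 4791/24298*1/2 + 5301/24298*1/12 + 5633/24298*1/6 = 5301/24298 = pi_s_4  (ok)
  1855/12149*1/12 + 4863/24298*1/6 + 4791/24298*1/12 + 5301/24298*1/3 + 5633/24298*5/12 = 5633/24298 = pi_s_5  (ok)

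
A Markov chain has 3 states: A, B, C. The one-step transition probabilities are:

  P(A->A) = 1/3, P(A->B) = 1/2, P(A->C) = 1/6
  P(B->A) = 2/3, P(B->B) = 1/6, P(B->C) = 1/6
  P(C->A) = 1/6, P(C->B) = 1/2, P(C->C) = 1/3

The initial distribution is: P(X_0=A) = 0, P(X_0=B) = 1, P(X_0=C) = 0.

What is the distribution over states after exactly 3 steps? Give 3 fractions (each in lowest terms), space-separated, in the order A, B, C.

Answer: 97/216 19/54 43/216

Derivation:
Propagating the distribution step by step (d_{t+1} = d_t * P):
d_0 = (A=0, B=1, C=0)
  d_1[A] = 0*1/3 + 1*2/3 + 0*1/6 = 2/3
  d_1[B] = 0*1/2 + 1*1/6 + 0*1/2 = 1/6
  d_1[C] = 0*1/6 + 1*1/6 + 0*1/3 = 1/6
d_1 = (A=2/3, B=1/6, C=1/6)
  d_2[A] = 2/3*1/3 + 1/6*2/3 + 1/6*1/6 = 13/36
  d_2[B] = 2/3*1/2 + 1/6*1/6 + 1/6*1/2 = 4/9
  d_2[C] = 2/3*1/6 + 1/6*1/6 + 1/6*1/3 = 7/36
d_2 = (A=13/36, B=4/9, C=7/36)
  d_3[A] = 13/36*1/3 + 4/9*2/3 + 7/36*1/6 = 97/216
  d_3[B] = 13/36*1/2 + 4/9*1/6 + 7/36*1/2 = 19/54
  d_3[C] = 13/36*1/6 + 4/9*1/6 + 7/36*1/3 = 43/216
d_3 = (A=97/216, B=19/54, C=43/216)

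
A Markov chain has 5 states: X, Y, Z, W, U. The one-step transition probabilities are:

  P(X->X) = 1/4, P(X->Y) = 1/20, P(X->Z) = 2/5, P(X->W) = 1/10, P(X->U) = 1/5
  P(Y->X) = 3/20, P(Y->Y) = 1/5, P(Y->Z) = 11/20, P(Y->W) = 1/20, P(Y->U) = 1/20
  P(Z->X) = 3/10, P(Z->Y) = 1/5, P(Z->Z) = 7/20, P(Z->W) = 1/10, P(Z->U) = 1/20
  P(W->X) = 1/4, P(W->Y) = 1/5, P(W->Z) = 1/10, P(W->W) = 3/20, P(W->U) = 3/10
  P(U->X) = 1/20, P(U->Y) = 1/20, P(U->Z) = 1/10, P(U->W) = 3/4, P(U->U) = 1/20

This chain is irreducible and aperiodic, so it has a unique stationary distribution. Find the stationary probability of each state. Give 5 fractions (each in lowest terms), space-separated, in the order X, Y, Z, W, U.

Answer: 1448/6441 315/2147 2005/6441 401/2147 280/2147

Derivation:
The stationary distribution satisfies pi = pi * P, i.e.:
  pi_X = 1/4*pi_X + 3/20*pi_Y + 3/10*pi_Z + 1/4*pi_W + 1/20*pi_U
  pi_Y = 1/20*pi_X + 1/5*pi_Y + 1/5*pi_Z + 1/5*pi_W + 1/20*pi_U
  pi_Z = 2/5*pi_X + 11/20*pi_Y + 7/20*pi_Z + 1/10*pi_W + 1/10*pi_U
  pi_W = 1/10*pi_X + 1/20*pi_Y + 1/10*pi_Z + 3/20*pi_W + 3/4*pi_U
  pi_U = 1/5*pi_X + 1/20*pi_Y + 1/20*pi_Z + 3/10*pi_W + 1/20*pi_U
with normalization: pi_X + pi_Y + pi_Z + pi_W + pi_U = 1.

Using the first 4 balance equations plus normalization, the linear system A*pi = b is:
  [-3/4, 3/20, 3/10, 1/4, 1/20] . pi = 0
  [1/20, -4/5, 1/5, 1/5, 1/20] . pi = 0
  [2/5, 11/20, -13/20, 1/10, 1/10] . pi = 0
  [1/10, 1/20, 1/10, -17/20, 3/4] . pi = 0
  [1, 1, 1, 1, 1] . pi = 1

Solving yields:
  pi_X = 1448/6441
  pi_Y = 315/2147
  pi_Z = 2005/6441
  pi_W = 401/2147
  pi_U = 280/2147

Verification (pi * P):
  1448/6441*1/4 + 315/2147*3/20 + 2005/6441*3/10 + 401/2147*1/4 + 280/2147*1/20 = 1448/6441 = pi_X  (ok)
  1448/6441*1/20 + 315/2147*1/5 + 2005/6441*1/5 + 401/2147*1/5 + 280/2147*1/20 = 315/2147 = pi_Y  (ok)
  1448/6441*2/5 + 315/2147*11/20 + 2005/6441*7/20 + 401/2147*1/10 + 280/2147*1/10 = 2005/6441 = pi_Z  (ok)
  1448/6441*1/10 + 315/2147*1/20 + 2005/6441*1/10 + 401/2147*3/20 + 280/2147*3/4 = 401/2147 = pi_W  (ok)
  1448/6441*1/5 + 315/2147*1/20 + 2005/6441*1/20 + 401/2147*3/10 + 280/2147*1/20 = 280/2147 = pi_U  (ok)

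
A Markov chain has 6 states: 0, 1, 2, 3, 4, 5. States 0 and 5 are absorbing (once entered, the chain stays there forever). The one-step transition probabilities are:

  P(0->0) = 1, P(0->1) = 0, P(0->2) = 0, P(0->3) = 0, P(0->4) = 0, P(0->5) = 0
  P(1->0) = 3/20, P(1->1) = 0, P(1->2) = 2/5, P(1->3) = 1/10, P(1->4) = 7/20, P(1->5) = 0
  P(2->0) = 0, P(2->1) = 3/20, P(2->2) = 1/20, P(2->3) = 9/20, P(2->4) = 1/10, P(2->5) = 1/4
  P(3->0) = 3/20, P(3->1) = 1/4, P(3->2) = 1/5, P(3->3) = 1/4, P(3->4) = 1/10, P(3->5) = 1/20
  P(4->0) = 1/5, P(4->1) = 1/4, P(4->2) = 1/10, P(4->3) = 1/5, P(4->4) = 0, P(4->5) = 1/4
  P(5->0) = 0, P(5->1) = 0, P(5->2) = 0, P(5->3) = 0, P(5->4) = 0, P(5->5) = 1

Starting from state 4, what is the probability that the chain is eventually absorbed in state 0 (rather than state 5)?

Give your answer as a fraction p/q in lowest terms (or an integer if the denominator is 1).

Let a_i = P(absorbed in 0 | start in state i).
Boundary conditions: a_0 = 1, a_5 = 0.
For each transient state i, a_i = sum_j P(i->j) * a_j:
  a_1 = 3/20*a_0 + 0*a_1 + 2/5*a_2 + 1/10*a_3 + 7/20*a_4 + 0*a_5
  a_2 = 0*a_0 + 3/20*a_1 + 1/20*a_2 + 9/20*a_3 + 1/10*a_4 + 1/4*a_5
  a_3 = 3/20*a_0 + 1/4*a_1 + 1/5*a_2 + 1/4*a_3 + 1/10*a_4 + 1/20*a_5
  a_4 = 1/5*a_0 + 1/4*a_1 + 1/10*a_2 + 1/5*a_3 + 0*a_4 + 1/4*a_5

Substituting a_0 = 1 and a_5 = 0, rearrange to (I - Q) a = r where r[i] = P(i -> 0):
  [1, -2/5, -1/10, -7/20] . (a_1, a_2, a_3, a_4) = 3/20
  [-3/20, 19/20, -9/20, -1/10] . (a_1, a_2, a_3, a_4) = 0
  [-1/4, -1/5, 3/4, -1/10] . (a_1, a_2, a_3, a_4) = 3/20
  [-1/4, -1/10, -1/5, 1] . (a_1, a_2, a_3, a_4) = 1/5

Solving yields:
  a_1 = 31718/59857
  a_2 = 23503/59857
  a_3 = 32649/59857
  a_4 = 1693/3521

Starting state is 4, so the absorption probability is a_4 = 1693/3521.

Answer: 1693/3521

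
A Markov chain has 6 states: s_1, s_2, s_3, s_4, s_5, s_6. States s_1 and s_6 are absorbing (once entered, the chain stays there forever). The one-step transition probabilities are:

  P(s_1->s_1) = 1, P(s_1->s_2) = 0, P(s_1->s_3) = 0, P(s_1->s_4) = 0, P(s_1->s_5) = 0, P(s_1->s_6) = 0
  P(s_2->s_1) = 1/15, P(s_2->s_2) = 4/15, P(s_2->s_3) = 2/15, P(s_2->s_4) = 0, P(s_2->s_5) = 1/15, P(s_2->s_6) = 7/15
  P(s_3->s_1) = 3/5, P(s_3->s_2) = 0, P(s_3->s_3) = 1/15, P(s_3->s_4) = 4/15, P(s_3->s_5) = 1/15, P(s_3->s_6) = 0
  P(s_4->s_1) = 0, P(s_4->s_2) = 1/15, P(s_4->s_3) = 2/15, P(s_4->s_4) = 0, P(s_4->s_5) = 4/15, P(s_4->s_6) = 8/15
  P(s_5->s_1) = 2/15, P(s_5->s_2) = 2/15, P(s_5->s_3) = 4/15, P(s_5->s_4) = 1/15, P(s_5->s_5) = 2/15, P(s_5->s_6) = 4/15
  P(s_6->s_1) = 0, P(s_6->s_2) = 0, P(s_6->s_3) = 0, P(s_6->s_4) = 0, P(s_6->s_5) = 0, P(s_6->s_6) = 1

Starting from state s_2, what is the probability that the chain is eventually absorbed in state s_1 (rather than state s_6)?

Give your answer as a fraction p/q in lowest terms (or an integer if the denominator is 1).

Let a_i = P(absorbed in s_1 | start in state i).
Boundary conditions: a_s_1 = 1, a_s_6 = 0.
For each transient state i, a_i = sum_j P(i->j) * a_j:
  a_s_2 = 1/15*a_s_1 + 4/15*a_s_2 + 2/15*a_s_3 + 0*a_s_4 + 1/15*a_s_5 + 7/15*a_s_6
  a_s_3 = 3/5*a_s_1 + 0*a_s_2 + 1/15*a_s_3 + 4/15*a_s_4 + 1/15*a_s_5 + 0*a_s_6
  a_s_4 = 0*a_s_1 + 1/15*a_s_2 + 2/15*a_s_3 + 0*a_s_4 + 4/15*a_s_5 + 8/15*a_s_6
  a_s_5 = 2/15*a_s_1 + 2/15*a_s_2 + 4/15*a_s_3 + 1/15*a_s_4 + 2/15*a_s_5 + 4/15*a_s_6

Substituting a_s_1 = 1 and a_s_6 = 0, rearrange to (I - Q) a = r where r[i] = P(i -> s_1):
  [11/15, -2/15, 0, -1/15] . (a_s_2, a_s_3, a_s_4, a_s_5) = 1/15
  [0, 14/15, -4/15, -1/15] . (a_s_2, a_s_3, a_s_4, a_s_5) = 3/5
  [-1/15, -2/15, 1, -4/15] . (a_s_2, a_s_3, a_s_4, a_s_5) = 0
  [-2/15, -4/15, -1/15, 13/15] . (a_s_2, a_s_3, a_s_4, a_s_5) = 2/15

Solving yields:
  a_s_2 = 1742/6555
  a_s_3 = 169/228
  a_s_4 = 1023/4370
  a_s_5 = 5779/13110

Starting state is s_2, so the absorption probability is a_s_2 = 1742/6555.

Answer: 1742/6555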